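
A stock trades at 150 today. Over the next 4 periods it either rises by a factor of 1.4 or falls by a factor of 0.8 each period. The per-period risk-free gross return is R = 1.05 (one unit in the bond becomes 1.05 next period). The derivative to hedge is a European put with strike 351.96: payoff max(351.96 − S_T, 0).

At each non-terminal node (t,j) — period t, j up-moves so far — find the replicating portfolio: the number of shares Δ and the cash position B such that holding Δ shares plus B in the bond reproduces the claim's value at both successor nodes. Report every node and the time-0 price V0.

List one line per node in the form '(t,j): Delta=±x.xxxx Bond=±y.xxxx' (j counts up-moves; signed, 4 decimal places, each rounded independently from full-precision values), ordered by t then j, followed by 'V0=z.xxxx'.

(0,0): Delta=-0.8443 Bond=271.7617
(1,0): Delta=-1.0000 Bond=304.0363
(1,1): Delta=-0.7197 Bond=259.1887
(2,0): Delta=-1.0000 Bond=319.2381
(2,1): Delta=-1.0000 Bond=319.2381
(2,2): Delta=-0.4955 Bond=206.2222
(3,0): Delta=-1.0000 Bond=335.2000
(3,1): Delta=-1.0000 Bond=335.2000
(3,2): Delta=-1.0000 Bond=335.2000
(3,3): Delta=-0.0918 Bond=50.4000
V0=145.1198

The replicating-portfolio and risk-neutral prices coincide; use p* = (1.05−0.8)/(1.4−0.8) = 0.4167 for the latter.
Payoff layer (t=4): V(4,0)=290.5200, V(4,1)=244.4400, V(4,2)=163.8000, V(4,3)=22.6800, V(4,4)=0.0000
(3,0): S=76.8000. Δ = (V_up−V_dn)/(S_up−S_dn) = (244.4400−290.5200)/(107.5200−61.4400) = -1.0000. V = [p*·244.4400 + (1−p*)·290.5200]/1.05 = 258.4000. B = V − Δ·S = 335.2000.
(3,1): S=134.4000. Δ = (V_up−V_dn)/(S_up−S_dn) = (163.8000−244.4400)/(188.1600−107.5200) = -1.0000. V = [p*·163.8000 + (1−p*)·244.4400]/1.05 = 200.8000. B = V − Δ·S = 335.2000.
(3,2): S=235.2000. Δ = (V_up−V_dn)/(S_up−S_dn) = (22.6800−163.8000)/(329.2800−188.1600) = -1.0000. V = [p*·22.6800 + (1−p*)·163.8000]/1.05 = 100.0000. B = V − Δ·S = 335.2000.
(3,3): S=411.6000. Δ = (V_up−V_dn)/(S_up−S_dn) = (0.0000−22.6800)/(576.2400−329.2800) = -0.0918. V = [p*·0.0000 + (1−p*)·22.6800]/1.05 = 12.6000. B = V − Δ·S = 50.4000.
(2,0): S=96.0000. Δ = (V_up−V_dn)/(S_up−S_dn) = (200.8000−258.4000)/(134.4000−76.8000) = -1.0000. V = [p*·200.8000 + (1−p*)·258.4000]/1.05 = 223.2381. B = V − Δ·S = 319.2381.
(2,1): S=168.0000. Δ = (V_up−V_dn)/(S_up−S_dn) = (100.0000−200.8000)/(235.2000−134.4000) = -1.0000. V = [p*·100.0000 + (1−p*)·200.8000]/1.05 = 151.2381. B = V − Δ·S = 319.2381.
(2,2): S=294.0000. Δ = (V_up−V_dn)/(S_up−S_dn) = (12.6000−100.0000)/(411.6000−235.2000) = -0.4955. V = [p*·12.6000 + (1−p*)·100.0000]/1.05 = 60.5556. B = V − Δ·S = 206.2222.
(1,0): S=120.0000. Δ = (V_up−V_dn)/(S_up−S_dn) = (151.2381−223.2381)/(168.0000−96.0000) = -1.0000. V = [p*·151.2381 + (1−p*)·223.2381]/1.05 = 184.0363. B = V − Δ·S = 304.0363.
(1,1): S=210.0000. Δ = (V_up−V_dn)/(S_up−S_dn) = (60.5556−151.2381)/(294.0000−168.0000) = -0.7197. V = [p*·60.5556 + (1−p*)·151.2381]/1.05 = 108.0511. B = V − Δ·S = 259.1887.
(0,0): S=150.0000. Δ = (V_up−V_dn)/(S_up−S_dn) = (108.0511−184.0363)/(210.0000−120.0000) = -0.8443. V = [p*·108.0511 + (1−p*)·184.0363]/1.05 = 145.1198. B = V − Δ·S = 271.7617.
Each (Δ,B) replicates both successor values, so the strategy is self-financing and V0 is arbitrage-free.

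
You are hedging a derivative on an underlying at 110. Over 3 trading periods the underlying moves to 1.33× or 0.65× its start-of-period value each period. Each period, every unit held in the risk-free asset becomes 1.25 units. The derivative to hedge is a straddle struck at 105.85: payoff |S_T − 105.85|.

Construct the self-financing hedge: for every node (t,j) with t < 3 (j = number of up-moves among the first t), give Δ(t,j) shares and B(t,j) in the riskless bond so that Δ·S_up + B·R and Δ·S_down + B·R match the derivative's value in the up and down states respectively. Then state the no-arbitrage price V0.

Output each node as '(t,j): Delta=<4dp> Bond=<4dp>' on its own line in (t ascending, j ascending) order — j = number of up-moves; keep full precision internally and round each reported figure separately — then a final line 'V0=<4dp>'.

(0,0): Delta=0.8361 Bond=-34.3834
(1,0): Delta=-0.4011 Bond=45.4761
(1,1): Delta=0.9167 Bond=-54.7733
(2,0): Delta=-1.0000 Bond=84.6800
(2,1): Delta=-0.3621 Bond=53.1338
(2,2): Delta=1.0000 Bond=-84.6800
V0=57.5831

Risk-neutral probability p* = (R−d)/(u−d) = (1.25−0.65)/(1.33−0.65) = 0.8824.
At expiry t=3: V(3,0)=75.6412, V(3,1)=44.0382, V(3,2)=20.6264, V(3,3)=152.9401
Node (2,0) S=46.4750: V=(p*·44.0382+(1−p*)·75.6412)/1.25=38.2050; Δ=(44.0382−75.6412)/(61.8118−30.2088)=-1.0000; B=V−Δ·S=84.6800
Node (2,1) S=95.0950: V=(p*·20.6264+(1−p*)·44.0382)/1.25=18.7046; Δ=(20.6264−44.0382)/(126.4764−61.8118)=-0.3621; B=V−Δ·S=53.1338
Node (2,2) S=194.5790: V=(p*·152.9401+(1−p*)·20.6264)/1.25=109.8990; Δ=(152.9401−20.6264)/(258.7901−126.4764)=1.0000; B=V−Δ·S=-84.6800
Node (1,0) S=71.5000: V=(p*·18.7046+(1−p*)·38.2050)/1.25=16.7990; Δ=(18.7046−38.2050)/(95.0950−46.4750)=-0.4011; B=V−Δ·S=45.4761
Node (1,1) S=146.3000: V=(p*·109.8990+(1−p*)·18.7046)/1.25=79.3362; Δ=(109.8990−18.7046)/(194.5790−95.0950)=0.9167; B=V−Δ·S=-54.7733
Node (0,0) S=110.0000: V=(p*·79.3362+(1−p*)·16.7990)/1.25=57.5831; Δ=(79.3362−16.7990)/(146.3000−71.5000)=0.8361; B=V−Δ·S=-34.3834
Self-financing check: at every node Δ·S+B equals the discounted successor values.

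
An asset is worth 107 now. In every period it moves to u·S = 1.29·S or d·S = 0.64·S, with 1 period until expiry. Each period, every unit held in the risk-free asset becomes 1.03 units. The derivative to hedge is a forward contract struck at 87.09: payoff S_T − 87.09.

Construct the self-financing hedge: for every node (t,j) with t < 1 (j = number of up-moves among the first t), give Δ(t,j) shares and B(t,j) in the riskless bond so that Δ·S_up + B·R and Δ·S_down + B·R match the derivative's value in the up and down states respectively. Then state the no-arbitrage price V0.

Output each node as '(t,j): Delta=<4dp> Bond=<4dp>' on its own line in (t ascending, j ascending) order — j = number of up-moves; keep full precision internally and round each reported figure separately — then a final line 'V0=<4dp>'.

Risk-neutral probability p* = (R−d)/(u−d) = (1.03−0.64)/(1.29−0.64) = 0.6000.
Terminal values V(1,·): V(1,0)=-18.6100, V(1,1)=50.9400
  t=0,j=0: stock 107.0000 → up 138.0300 (V=50.9400), down 68.4800 (V=-18.6100). Price 22.4466; hedge Δ=1.0000, bond B=-84.5534.
Each (Δ,B) replicates both successor values, so the strategy is self-financing and V0 is arbitrage-free.

(0,0): Delta=1.0000 Bond=-84.5534
V0=22.4466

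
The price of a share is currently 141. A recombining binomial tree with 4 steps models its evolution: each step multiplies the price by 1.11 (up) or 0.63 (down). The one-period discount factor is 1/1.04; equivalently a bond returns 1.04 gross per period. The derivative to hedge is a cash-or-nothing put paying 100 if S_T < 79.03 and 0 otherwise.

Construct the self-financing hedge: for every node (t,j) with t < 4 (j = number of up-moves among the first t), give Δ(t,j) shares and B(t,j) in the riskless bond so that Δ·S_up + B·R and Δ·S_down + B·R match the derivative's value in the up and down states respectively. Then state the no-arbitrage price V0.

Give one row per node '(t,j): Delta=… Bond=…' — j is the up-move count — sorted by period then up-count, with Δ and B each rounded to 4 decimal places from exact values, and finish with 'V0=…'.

Since d<R<u, set p* = (R−d)/(u−d) = 0.8542; price each node as the discounted p*-expectation of its children.
Terminal payoffs: V(4,0)=100.0000, V(4,1)=100.0000, V(4,2)=100.0000, V(4,3)=0.0000, V(4,4)=0.0000
Node (3,0) S=35.2566: V=(p*·100.0000+(1−p*)·100.0000)/1.04=96.1538; Δ=(100.0000−100.0000)/(39.1349−22.2117)=0.0000; B=V−Δ·S=96.1538
Node (3,1) S=62.1188: V=(p*·100.0000+(1−p*)·100.0000)/1.04=96.1538; Δ=(100.0000−100.0000)/(68.9519−39.1349)=0.0000; B=V−Δ·S=96.1538
Node (3,2) S=109.4474: V=(p*·0.0000+(1−p*)·100.0000)/1.04=14.0224; Δ=(0.0000−100.0000)/(121.4867−68.9519)=-1.9035; B=V−Δ·S=222.3558
Node (3,3) S=192.8360: V=(p*·0.0000+(1−p*)·0.0000)/1.04=0.0000; Δ=(0.0000−0.0000)/(214.0479−121.4867)=0.0000; B=V−Δ·S=0.0000
Node (2,0) S=55.9629: V=(p*·96.1538+(1−p*)·96.1538)/1.04=92.4556; Δ=(96.1538−96.1538)/(62.1188−35.2566)=0.0000; B=V−Δ·S=92.4556
Node (2,1) S=98.6013: V=(p*·14.0224+(1−p*)·96.1538)/1.04=24.9999; Δ=(14.0224−96.1538)/(109.4474−62.1188)=-1.7353; B=V−Δ·S=196.1070
Node (2,2) S=173.7261: V=(p*·0.0000+(1−p*)·14.0224)/1.04=1.9663; Δ=(0.0000−14.0224)/(192.8360−109.4474)=-0.1682; B=V−Δ·S=31.1797
Node (1,0) S=88.8300: V=(p*·24.9999+(1−p*)·92.4556)/1.04=33.4973; Δ=(24.9999−92.4556)/(98.6013−55.9629)=-1.5820; B=V−Δ·S=174.0300
Node (1,1) S=156.5100: V=(p*·1.9663+(1−p*)·24.9999)/1.04=5.1205; Δ=(1.9663−24.9999)/(173.7261−98.6013)=-0.3066; B=V−Δ·S=53.1073
Node (0,0) S=141.0000: V=(p*·5.1205+(1−p*)·33.4973)/1.04=8.9027; Δ=(5.1205−33.4973)/(156.5100−88.8300)=-0.4193; B=V−Δ·S=68.0210
The time-0 hedge costs 8.9027, which is the no-arbitrage price.

(0,0): Delta=-0.4193 Bond=68.0210
(1,0): Delta=-1.5820 Bond=174.0300
(1,1): Delta=-0.3066 Bond=53.1073
(2,0): Delta=0.0000 Bond=92.4556
(2,1): Delta=-1.7353 Bond=196.1070
(2,2): Delta=-0.1682 Bond=31.1797
(3,0): Delta=0.0000 Bond=96.1538
(3,1): Delta=0.0000 Bond=96.1538
(3,2): Delta=-1.9035 Bond=222.3558
(3,3): Delta=0.0000 Bond=0.0000
V0=8.9027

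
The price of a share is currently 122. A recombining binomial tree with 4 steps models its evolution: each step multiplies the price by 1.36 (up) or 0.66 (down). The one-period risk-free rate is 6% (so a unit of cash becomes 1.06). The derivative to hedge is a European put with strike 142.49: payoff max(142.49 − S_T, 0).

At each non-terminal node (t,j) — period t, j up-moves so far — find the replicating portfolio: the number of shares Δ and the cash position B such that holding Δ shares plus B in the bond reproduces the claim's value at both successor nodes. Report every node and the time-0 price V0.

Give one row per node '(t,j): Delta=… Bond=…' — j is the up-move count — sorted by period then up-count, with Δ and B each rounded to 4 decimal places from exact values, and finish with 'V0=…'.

Since d<R<u, set p* = (R−d)/(u−d) = 0.5714; price each node as the discounted p*-expectation of its children.
At expiry t=4: V(4,0)=119.3408, V(4,1)=94.7887, V(4,2)=44.1963, V(4,3)=0.0000, V(4,4)=0.0000
  t=3,j=0: stock 35.0745 → up 47.7013 (V=94.7887), down 23.1492 (V=119.3408). Price 99.3500; hedge Δ=-1.0000, bond B=134.4245.
  t=3,j=1: stock 72.2748 → up 98.2937 (V=44.1963), down 47.7013 (V=94.7887). Price 62.1498; hedge Δ=-1.0000, bond B=134.4245.
  t=3,j=2: stock 148.9298 → up 202.5445 (V=0.0000), down 98.2937 (V=44.1963). Price 17.8691; hedge Δ=-0.4239, bond B=81.0068.
  t=3,j=3: stock 306.8856 → up 417.3645 (V=0.0000), down 202.5445 (V=0.0000). Price 0.0000; hedge Δ=0.0000, bond B=0.0000.
  t=2,j=0: stock 53.1432 → up 72.2748 (V=62.1498), down 35.0745 (V=99.3500). Price 73.6724; hedge Δ=-1.0000, bond B=126.8156.
  t=2,j=1: stock 109.5072 → up 148.9298 (V=17.8691), down 72.2748 (V=62.1498). Price 34.7609; hedge Δ=-0.5777, bond B=98.0190.
  t=2,j=2: stock 225.6512 → up 306.8856 (V=0.0000), down 148.9298 (V=17.8691). Price 7.2247; hedge Δ=-0.1131, bond B=32.7521.
  t=1,j=0: stock 80.5200 → up 109.5072 (V=34.7609), down 53.1432 (V=73.6724). Price 48.5257; hedge Δ=-0.6904, bond B=104.1136.
  t=1,j=1: stock 165.9200 → up 225.6512 (V=7.2247), down 109.5072 (V=34.7609). Price 17.9490; hedge Δ=-0.2371, bond B=57.2864.
  t=0,j=0: stock 122.0000 → up 165.9200 (V=17.9490), down 80.5200 (V=48.5257). Price 29.2956; hedge Δ=-0.3580, bond B=72.9766.
Check: Δ(0,0)·S0 + B(0,0) = 29.2956 = V0.

(0,0): Delta=-0.3580 Bond=72.9766
(1,0): Delta=-0.6904 Bond=104.1136
(1,1): Delta=-0.2371 Bond=57.2864
(2,0): Delta=-1.0000 Bond=126.8156
(2,1): Delta=-0.5777 Bond=98.0190
(2,2): Delta=-0.1131 Bond=32.7521
(3,0): Delta=-1.0000 Bond=134.4245
(3,1): Delta=-1.0000 Bond=134.4245
(3,2): Delta=-0.4239 Bond=81.0068
(3,3): Delta=0.0000 Bond=0.0000
V0=29.2956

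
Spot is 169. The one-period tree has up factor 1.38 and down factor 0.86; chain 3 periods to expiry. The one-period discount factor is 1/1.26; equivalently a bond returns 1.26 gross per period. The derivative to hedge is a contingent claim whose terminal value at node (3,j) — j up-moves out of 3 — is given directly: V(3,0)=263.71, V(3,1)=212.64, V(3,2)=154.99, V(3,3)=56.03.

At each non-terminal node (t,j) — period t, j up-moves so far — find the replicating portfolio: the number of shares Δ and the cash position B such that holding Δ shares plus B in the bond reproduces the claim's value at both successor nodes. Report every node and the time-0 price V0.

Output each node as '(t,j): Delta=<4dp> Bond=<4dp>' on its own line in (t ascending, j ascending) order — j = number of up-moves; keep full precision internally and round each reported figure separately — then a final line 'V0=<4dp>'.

Under the risk-neutral measure, an up-move has probability p* = (R−d)/(u−d) = 0.7692 and values discount at R = 1.26.
Terminal values V(3,·): V(3,0)=263.7100, V(3,1)=212.6400, V(3,2)=154.9900, V(3,3)=56.0300
(2,0): S=124.9924. Δ = (V_up−V_dn)/(S_up−S_dn) = (212.6400−263.7100)/(172.4895−107.4935) = -0.7857. V = [p*·212.6400 + (1−p*)·263.7100]/1.26 = 178.1154. B = V − Δ·S = 276.3269.
(2,1): S=200.5692. Δ = (V_up−V_dn)/(S_up−S_dn) = (154.9900−212.6400)/(276.7855−172.4895) = -0.5528. V = [p*·154.9900 + (1−p*)·212.6400]/1.26 = 133.5665. B = V − Δ·S = 244.4319.
(2,2): S=321.8436. Δ = (V_up−V_dn)/(S_up−S_dn) = (56.0300−154.9900)/(444.1442−276.7855) = -0.5913. V = [p*·56.0300 + (1−p*)·154.9900]/1.26 = 62.5928. B = V − Δ·S = 252.9005.
(1,0): S=145.3400. Δ = (V_up−V_dn)/(S_up−S_dn) = (133.5665−178.1154)/(200.5692−124.9924) = -0.5895. V = [p*·133.5665 + (1−p*)·178.1154]/1.26 = 114.1643. B = V − Δ·S = 199.8352.
(1,1): S=233.2200. Δ = (V_up−V_dn)/(S_up−S_dn) = (62.5928−133.5665)/(321.8436−200.5692) = -0.5852. V = [p*·62.5928 + (1−p*)·133.5665]/1.26 = 62.6757. B = V − Δ·S = 199.1637.
(0,0): S=169.0000. Δ = (V_up−V_dn)/(S_up−S_dn) = (62.6757−114.1643)/(233.2200−145.3400) = -0.5859. V = [p*·62.6757 + (1−p*)·114.1643]/1.26 = 59.1728. B = V − Δ·S = 158.1894.
Check: Δ(0,0)·S0 + B(0,0) = 59.1728 = V0.

(0,0): Delta=-0.5859 Bond=158.1894
(1,0): Delta=-0.5895 Bond=199.8352
(1,1): Delta=-0.5852 Bond=199.1637
(2,0): Delta=-0.7857 Bond=276.3269
(2,1): Delta=-0.5528 Bond=244.4319
(2,2): Delta=-0.5913 Bond=252.9005
V0=59.1728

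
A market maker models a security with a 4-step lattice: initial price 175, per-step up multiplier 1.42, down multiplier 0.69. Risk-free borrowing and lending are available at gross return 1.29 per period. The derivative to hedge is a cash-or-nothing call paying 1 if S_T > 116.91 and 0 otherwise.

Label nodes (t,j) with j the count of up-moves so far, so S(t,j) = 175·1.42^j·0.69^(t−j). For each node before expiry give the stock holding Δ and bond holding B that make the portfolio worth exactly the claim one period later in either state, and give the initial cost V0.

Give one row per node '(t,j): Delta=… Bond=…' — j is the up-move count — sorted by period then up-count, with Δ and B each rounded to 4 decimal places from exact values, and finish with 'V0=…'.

(0,0): Delta=0.0003 Bond=0.3041
(1,0): Delta=0.0020 Bond=0.1858
(1,1): Delta=0.0001 Bond=0.4371
(2,0): Delta=0.0105 Bond=-0.4668
(2,1): Delta=0.0011 Bond=0.3928
(2,2): Delta=0.0000 Bond=0.6009
(3,0): Delta=0.0000 Bond=0.0000
(3,1): Delta=0.0116 Bond=-0.7327
(3,2): Delta=0.0000 Bond=0.7752
(3,3): Delta=0.0000 Bond=0.7752
V0=0.3540

Risk-neutral probability p* = (R−d)/(u−d) = (1.29−0.69)/(1.42−0.69) = 0.8219.
At expiry t=4: V(4,0)=0.0000, V(4,1)=0.0000, V(4,2)=1.0000, V(4,3)=1.0000, V(4,4)=1.0000
(3,0): S=57.4891. Δ = (V_up−V_dn)/(S_up−S_dn) = (0.0000−0.0000)/(81.6345−39.6675) = 0.0000. V = [p*·0.0000 + (1−p*)·0.0000]/1.29 = 0.0000. B = V − Δ·S = 0.0000.
(3,1): S=118.3108. Δ = (V_up−V_dn)/(S_up−S_dn) = (1.0000−0.0000)/(168.0014−81.6345) = 0.0116. V = [p*·1.0000 + (1−p*)·0.0000]/1.29 = 0.6371. B = V − Δ·S = -0.7327.
(3,2): S=243.4803. Δ = (V_up−V_dn)/(S_up−S_dn) = (1.0000−1.0000)/(345.7420−168.0014) = 0.0000. V = [p*·1.0000 + (1−p*)·1.0000]/1.29 = 0.7752. B = V − Δ·S = 0.7752.
(3,3): S=501.0754. Δ = (V_up−V_dn)/(S_up−S_dn) = (1.0000−1.0000)/(711.5271−345.7420) = 0.0000. V = [p*·1.0000 + (1−p*)·1.0000]/1.29 = 0.7752. B = V − Δ·S = 0.7752.
(2,0): S=83.3175. Δ = (V_up−V_dn)/(S_up−S_dn) = (0.6371−0.0000)/(118.3108−57.4891) = 0.0105. V = [p*·0.6371 + (1−p*)·0.0000]/1.29 = 0.4060. B = V − Δ·S = -0.4668.
(2,1): S=171.4650. Δ = (V_up−V_dn)/(S_up−S_dn) = (0.7752−0.6371)/(243.4803−118.3108) = 0.0011. V = [p*·0.7752 + (1−p*)·0.6371]/1.29 = 0.5819. B = V − Δ·S = 0.3928.
(2,2): S=352.8700. Δ = (V_up−V_dn)/(S_up−S_dn) = (0.7752−0.7752)/(501.0754−243.4803) = 0.0000. V = [p*·0.7752 + (1−p*)·0.7752]/1.29 = 0.6009. B = V − Δ·S = 0.6009.
(1,0): S=120.7500. Δ = (V_up−V_dn)/(S_up−S_dn) = (0.5819−0.4060)/(171.4650−83.3175) = 0.0020. V = [p*·0.5819 + (1−p*)·0.4060]/1.29 = 0.4268. B = V − Δ·S = 0.1858.
(1,1): S=248.5000. Δ = (V_up−V_dn)/(S_up−S_dn) = (0.6009−0.5819)/(352.8700−171.4650) = 0.0001. V = [p*·0.6009 + (1−p*)·0.5819]/1.29 = 0.4632. B = V − Δ·S = 0.4371.
(0,0): S=175.0000. Δ = (V_up−V_dn)/(S_up−S_dn) = (0.4632−0.4268)/(248.5000−120.7500) = 0.0003. V = [p*·0.4632 + (1−p*)·0.4268]/1.29 = 0.3540. B = V − Δ·S = 0.3041.
Each (Δ,B) replicates both successor values, so the strategy is self-financing and V0 is arbitrage-free.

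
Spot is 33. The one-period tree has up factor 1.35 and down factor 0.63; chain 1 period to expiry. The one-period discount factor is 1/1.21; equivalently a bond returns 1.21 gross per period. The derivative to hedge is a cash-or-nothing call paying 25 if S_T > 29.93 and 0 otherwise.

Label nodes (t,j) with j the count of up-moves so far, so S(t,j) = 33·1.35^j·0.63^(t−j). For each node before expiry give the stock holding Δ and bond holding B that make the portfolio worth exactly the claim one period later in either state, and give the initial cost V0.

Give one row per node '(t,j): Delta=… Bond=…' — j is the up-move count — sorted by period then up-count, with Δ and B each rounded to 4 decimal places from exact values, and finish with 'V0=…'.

Since d<R<u, set p* = (R−d)/(u−d) = 0.8056; price each node as the discounted p*-expectation of its children.
Payoff layer (t=1): V(1,0)=0.0000, V(1,1)=25.0000
(0,0): S=33.0000. Δ = (V_up−V_dn)/(S_up−S_dn) = (25.0000−0.0000)/(44.5500−20.7900) = 1.0522. V = [p*·25.0000 + (1−p*)·0.0000]/1.21 = 16.6437. B = V − Δ·S = -18.0785.
Self-financing check: at every node Δ·S+B equals the discounted successor values.

(0,0): Delta=1.0522 Bond=-18.0785
V0=16.6437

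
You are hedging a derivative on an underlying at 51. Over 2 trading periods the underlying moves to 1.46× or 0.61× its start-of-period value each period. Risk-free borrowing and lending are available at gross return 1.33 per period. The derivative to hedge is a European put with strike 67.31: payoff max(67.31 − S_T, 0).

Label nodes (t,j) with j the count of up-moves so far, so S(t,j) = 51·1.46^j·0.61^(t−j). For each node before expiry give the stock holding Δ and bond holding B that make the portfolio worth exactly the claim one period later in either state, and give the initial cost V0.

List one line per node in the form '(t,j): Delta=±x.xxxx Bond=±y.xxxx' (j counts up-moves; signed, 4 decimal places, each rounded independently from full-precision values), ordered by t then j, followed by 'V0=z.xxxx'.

No-arbitrage ⇒ martingale measure with p* = (R−d)/(u−d) = 0.8471.
Terminal payoffs: V(2,0)=48.3329, V(2,1)=21.8894, V(2,2)=0.0000
  t=1,j=0: stock 31.1100 → up 45.4206 (V=21.8894), down 18.9771 (V=48.3329). Price 19.4990; hedge Δ=-1.0000, bond B=50.6090.
  t=1,j=1: stock 74.4600 → up 108.7116 (V=0.0000), down 45.4206 (V=21.8894). Price 2.5171; hedge Δ=-0.3459, bond B=28.2694.
  t=0,j=0: stock 51.0000 → up 74.4600 (V=2.5171), down 31.1100 (V=19.4990). Price 3.8454; hedge Δ=-0.3917, bond B=23.8241.
Self-financing check: at every node Δ·S+B equals the discounted successor values.

(0,0): Delta=-0.3917 Bond=23.8241
(1,0): Delta=-1.0000 Bond=50.6090
(1,1): Delta=-0.3459 Bond=28.2694
V0=3.8454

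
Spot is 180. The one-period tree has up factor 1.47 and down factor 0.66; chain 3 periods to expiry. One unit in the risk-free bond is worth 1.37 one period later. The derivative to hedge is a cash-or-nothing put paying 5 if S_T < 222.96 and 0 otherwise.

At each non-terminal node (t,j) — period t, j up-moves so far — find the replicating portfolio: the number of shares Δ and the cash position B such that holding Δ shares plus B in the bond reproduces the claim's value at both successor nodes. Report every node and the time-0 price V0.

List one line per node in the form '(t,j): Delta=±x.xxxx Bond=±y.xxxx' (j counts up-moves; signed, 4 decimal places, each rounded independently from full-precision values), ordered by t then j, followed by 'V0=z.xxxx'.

(0,0): Delta=-0.0040 Bond=0.7934
(1,0): Delta=-0.0332 Bond=4.5666
(1,1): Delta=-0.0021 Bond=0.5969
(2,0): Delta=0.0000 Bond=3.6496
(2,1): Delta=-0.0353 Bond=6.6234
(2,2): Delta=0.0000 Bond=0.0000
V0=0.0816

No-arbitrage ⇒ martingale measure with p* = (R−d)/(u−d) = 0.8765.
Payoff layer (t=3): V(3,0)=5.0000, V(3,1)=5.0000, V(3,2)=0.0000, V(3,3)=0.0000
Node (2,0) S=78.4080: V=(p*·5.0000+(1−p*)·5.0000)/1.37=3.6496; Δ=(5.0000−5.0000)/(115.2598−51.7493)=0.0000; B=V−Δ·S=3.6496
Node (2,1) S=174.6360: V=(p*·0.0000+(1−p*)·5.0000)/1.37=0.4506; Δ=(0.0000−5.0000)/(256.7149−115.2598)=-0.0353; B=V−Δ·S=6.6234
Node (2,2) S=388.9620: V=(p*·0.0000+(1−p*)·0.0000)/1.37=0.0000; Δ=(0.0000−0.0000)/(571.7741−256.7149)=0.0000; B=V−Δ·S=0.0000
Node (1,0) S=118.8000: V=(p*·0.4506+(1−p*)·3.6496)/1.37=0.6172; Δ=(0.4506−3.6496)/(174.6360−78.4080)=-0.0332; B=V−Δ·S=4.5666
Node (1,1) S=264.6000: V=(p*·0.0000+(1−p*)·0.4506)/1.37=0.0406; Δ=(0.0000−0.4506)/(388.9620−174.6360)=-0.0021; B=V−Δ·S=0.5969
Node (0,0) S=180.0000: V=(p*·0.0406+(1−p*)·0.6172)/1.37=0.0816; Δ=(0.0406−0.6172)/(264.6000−118.8000)=-0.0040; B=V−Δ·S=0.7934
Root portfolio cost Δ·180+B reproduces V0=0.0816.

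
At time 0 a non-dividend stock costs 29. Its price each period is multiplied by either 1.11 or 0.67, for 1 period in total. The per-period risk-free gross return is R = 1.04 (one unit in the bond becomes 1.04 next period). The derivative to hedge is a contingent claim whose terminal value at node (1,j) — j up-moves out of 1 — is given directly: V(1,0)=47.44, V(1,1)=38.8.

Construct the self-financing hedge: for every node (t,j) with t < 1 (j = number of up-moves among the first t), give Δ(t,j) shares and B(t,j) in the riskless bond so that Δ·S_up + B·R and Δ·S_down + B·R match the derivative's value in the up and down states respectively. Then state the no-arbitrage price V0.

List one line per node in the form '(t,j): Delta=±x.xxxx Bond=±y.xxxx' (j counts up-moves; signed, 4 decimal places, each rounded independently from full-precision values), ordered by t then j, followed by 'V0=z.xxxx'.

No-arbitrage ⇒ martingale measure with p* = (R−d)/(u−d) = 0.8409.
Terminal values V(1,·): V(1,0)=47.4400, V(1,1)=38.8000
(0,0): S=29.0000. Δ = (V_up−V_dn)/(S_up−S_dn) = (38.8000−47.4400)/(32.1900−19.4300) = -0.6771. V = [p*·38.8000 + (1−p*)·47.4400]/1.04 = 38.6294. B = V − Δ·S = 58.2657.
Self-financing check: at every node Δ·S+B equals the discounted successor values.

(0,0): Delta=-0.6771 Bond=58.2657
V0=38.6294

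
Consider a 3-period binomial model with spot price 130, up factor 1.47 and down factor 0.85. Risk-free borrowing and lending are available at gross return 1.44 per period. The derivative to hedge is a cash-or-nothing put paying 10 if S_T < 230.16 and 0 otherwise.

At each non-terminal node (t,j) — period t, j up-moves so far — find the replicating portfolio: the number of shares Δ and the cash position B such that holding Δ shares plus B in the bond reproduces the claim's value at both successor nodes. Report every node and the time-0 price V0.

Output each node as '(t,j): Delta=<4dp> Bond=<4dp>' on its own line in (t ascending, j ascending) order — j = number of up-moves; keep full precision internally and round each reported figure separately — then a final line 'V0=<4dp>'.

(0,0): Delta=-0.0055 Bond=0.7391
(1,0): Delta=-0.0965 Bond=11.1142
(1,1): Delta=-0.0028 Bond=0.5533
(2,0): Delta=0.0000 Bond=6.9444
(2,1): Delta=-0.0993 Bond=16.4651
(2,2): Delta=0.0000 Bond=0.0000
V0=0.0228

Risk-neutral probability p* = (R−d)/(u−d) = (1.44−0.85)/(1.47−0.85) = 0.9516.
Terminal values V(3,·): V(3,0)=10.0000, V(3,1)=10.0000, V(3,2)=0.0000, V(3,3)=0.0000
Node (2,0) S=93.9250: V=(p*·10.0000+(1−p*)·10.0000)/1.44=6.9444; Δ=(10.0000−10.0000)/(138.0697−79.8362)=0.0000; B=V−Δ·S=6.9444
Node (2,1) S=162.4350: V=(p*·0.0000+(1−p*)·10.0000)/1.44=0.3360; Δ=(0.0000−10.0000)/(238.7794−138.0697)=-0.0993; B=V−Δ·S=16.4651
Node (2,2) S=280.9170: V=(p*·0.0000+(1−p*)·0.0000)/1.44=0.0000; Δ=(0.0000−0.0000)/(412.9480−238.7794)=0.0000; B=V−Δ·S=0.0000
Node (1,0) S=110.5000: V=(p*·0.3360+(1−p*)·6.9444)/1.44=0.4554; Δ=(0.3360−6.9444)/(162.4350−93.9250)=-0.0965; B=V−Δ·S=11.1142
Node (1,1) S=191.1000: V=(p*·0.0000+(1−p*)·0.3360)/1.44=0.0113; Δ=(0.0000−0.3360)/(280.9170−162.4350)=-0.0028; B=V−Δ·S=0.5533
Node (0,0) S=130.0000: V=(p*·0.0113+(1−p*)·0.4554)/1.44=0.0228; Δ=(0.0113−0.4554)/(191.1000−110.5000)=-0.0055; B=V−Δ·S=0.7391
Root portfolio cost Δ·130+B reproduces V0=0.0228.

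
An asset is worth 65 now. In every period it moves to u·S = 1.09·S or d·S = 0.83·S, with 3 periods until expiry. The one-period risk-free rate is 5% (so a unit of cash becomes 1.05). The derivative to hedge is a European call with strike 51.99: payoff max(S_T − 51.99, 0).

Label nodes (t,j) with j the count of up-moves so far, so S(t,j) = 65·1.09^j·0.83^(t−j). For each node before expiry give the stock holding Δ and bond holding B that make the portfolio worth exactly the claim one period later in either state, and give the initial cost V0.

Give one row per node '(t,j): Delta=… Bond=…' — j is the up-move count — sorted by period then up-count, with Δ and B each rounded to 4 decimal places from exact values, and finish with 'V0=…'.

The replicating-portfolio and risk-neutral prices coincide; use p* = (1.05−0.83)/(1.09−0.83) = 0.8462 for the latter.
Terminal payoffs: V(3,0)=0.0000, V(3,1)=0.0000, V(3,2)=12.1080, V(3,3)=32.1869
  t=2,j=0: stock 44.7785 → up 48.8086 (V=0.0000), down 37.1662 (V=0.0000). Price 0.0000; hedge Δ=0.0000, bond B=0.0000.
  t=2,j=1: stock 58.8055 → up 64.0980 (V=12.1080), down 48.8086 (V=0.0000). Price 9.7574; hedge Δ=0.7919, bond B=-36.8119.
  t=2,j=2: stock 77.2265 → up 84.1769 (V=32.1869), down 64.0980 (V=12.1080). Price 27.7122; hedge Δ=1.0000, bond B=-49.5143.
  t=1,j=0: stock 53.9500 → up 58.8055 (V=9.7574), down 44.7785 (V=0.0000). Price 7.8631; hedge Δ=0.6956, bond B=-29.6652.
  t=1,j=1: stock 70.8500 → up 77.2265 (V=27.7122), down 58.8055 (V=9.7574). Price 23.7618; hedge Δ=0.9747, bond B=-45.2953.
  t=0,j=0: stock 65.0000 → up 70.8500 (V=23.7618), down 53.9500 (V=7.8631). Price 20.3008; hedge Δ=0.9408, bond B=-40.8483.
Each (Δ,B) replicates both successor values, so the strategy is self-financing and V0 is arbitrage-free.

(0,0): Delta=0.9408 Bond=-40.8483
(1,0): Delta=0.6956 Bond=-29.6652
(1,1): Delta=0.9747 Bond=-45.2953
(2,0): Delta=0.0000 Bond=0.0000
(2,1): Delta=0.7919 Bond=-36.8119
(2,2): Delta=1.0000 Bond=-49.5143
V0=20.3008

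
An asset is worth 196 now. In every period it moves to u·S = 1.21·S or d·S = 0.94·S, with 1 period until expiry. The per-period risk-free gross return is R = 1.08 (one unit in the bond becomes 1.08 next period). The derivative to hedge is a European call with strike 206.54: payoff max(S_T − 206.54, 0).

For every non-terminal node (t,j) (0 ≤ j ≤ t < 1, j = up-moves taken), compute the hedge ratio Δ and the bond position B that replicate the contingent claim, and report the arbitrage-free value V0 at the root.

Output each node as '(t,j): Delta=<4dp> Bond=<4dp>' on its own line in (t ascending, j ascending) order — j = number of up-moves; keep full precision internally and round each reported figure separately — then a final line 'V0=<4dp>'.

Under the risk-neutral measure, an up-move has probability p* = (R−d)/(u−d) = 0.5185 and values discount at R = 1.08.
At expiry t=1: V(1,0)=0.0000, V(1,1)=30.6200
(0,0): S=196.0000. Δ = (V_up−V_dn)/(S_up−S_dn) = (30.6200−0.0000)/(237.1600−184.2400) = 0.5786. V = [p*·30.6200 + (1−p*)·0.0000]/1.08 = 14.7010. B = V − Δ·S = -98.7064.
Root portfolio cost Δ·196+B reproduces V0=14.7010.

(0,0): Delta=0.5786 Bond=-98.7064
V0=14.7010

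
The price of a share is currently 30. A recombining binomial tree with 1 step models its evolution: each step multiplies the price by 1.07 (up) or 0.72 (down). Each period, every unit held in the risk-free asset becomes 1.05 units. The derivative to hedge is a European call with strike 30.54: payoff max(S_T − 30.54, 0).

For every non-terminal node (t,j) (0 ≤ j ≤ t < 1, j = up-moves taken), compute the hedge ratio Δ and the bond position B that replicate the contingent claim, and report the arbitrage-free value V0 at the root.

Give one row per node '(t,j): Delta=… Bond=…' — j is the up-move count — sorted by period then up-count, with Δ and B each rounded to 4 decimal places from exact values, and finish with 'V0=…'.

(0,0): Delta=0.1486 Bond=-3.0563
V0=1.4008

Since d<R<u, set p* = (R−d)/(u−d) = 0.9429; price each node as the discounted p*-expectation of its children.
Terminal values V(1,·): V(1,0)=0.0000, V(1,1)=1.5600
  t=0,j=0: stock 30.0000 → up 32.1000 (V=1.5600), down 21.6000 (V=0.0000). Price 1.4008; hedge Δ=0.1486, bond B=-3.0563.
Root portfolio cost Δ·30+B reproduces V0=1.4008.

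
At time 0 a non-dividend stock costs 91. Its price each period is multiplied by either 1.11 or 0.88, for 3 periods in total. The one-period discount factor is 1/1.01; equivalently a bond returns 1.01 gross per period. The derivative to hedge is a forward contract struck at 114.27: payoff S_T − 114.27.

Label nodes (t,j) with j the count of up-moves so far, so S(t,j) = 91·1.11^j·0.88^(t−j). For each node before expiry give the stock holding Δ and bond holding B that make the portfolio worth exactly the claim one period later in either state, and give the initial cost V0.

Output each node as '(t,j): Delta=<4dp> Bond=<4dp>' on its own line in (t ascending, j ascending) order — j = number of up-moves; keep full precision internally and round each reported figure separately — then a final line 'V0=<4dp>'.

(0,0): Delta=1.0000 Bond=-110.9093
(1,0): Delta=1.0000 Bond=-112.0184
(1,1): Delta=1.0000 Bond=-112.0184
(2,0): Delta=1.0000 Bond=-113.1386
(2,1): Delta=1.0000 Bond=-113.1386
(2,2): Delta=1.0000 Bond=-113.1386
V0=-19.9093

The replicating-portfolio and risk-neutral prices coincide; use p* = (1.01−0.88)/(1.11−0.88) = 0.5652 for the latter.
Payoff layer (t=3): V(3,0)=-52.2560, V(3,1)=-36.0479, V(3,2)=-15.6034, V(3,3)=10.1844
Node (2,0) S=70.4704: V=(p*·-36.0479+(1−p*)·-52.2560)/1.01=-42.6682; Δ=(-36.0479−-52.2560)/(78.2221−62.0140)=1.0000; B=V−Δ·S=-113.1386
Node (2,1) S=88.8888: V=(p*·-15.6034+(1−p*)·-36.0479)/1.01=-24.2498; Δ=(-15.6034−-36.0479)/(98.6666−78.2221)=1.0000; B=V−Δ·S=-113.1386
Node (2,2) S=112.1211: V=(p*·10.1844+(1−p*)·-15.6034)/1.01=-1.0175; Δ=(10.1844−-15.6034)/(124.4544−98.6666)=1.0000; B=V−Δ·S=-113.1386
Node (1,0) S=80.0800: V=(p*·-24.2498+(1−p*)·-42.6682)/1.01=-31.9384; Δ=(-24.2498−-42.6682)/(88.8888−70.4704)=1.0000; B=V−Δ·S=-112.0184
Node (1,1) S=101.0100: V=(p*·-1.0175+(1−p*)·-24.2498)/1.01=-11.0084; Δ=(-1.0175−-24.2498)/(112.1211−88.8888)=1.0000; B=V−Δ·S=-112.0184
Node (0,0) S=91.0000: V=(p*·-11.0084+(1−p*)·-31.9384)/1.01=-19.9093; Δ=(-11.0084−-31.9384)/(101.0100−80.0800)=1.0000; B=V−Δ·S=-110.9093
Each (Δ,B) replicates both successor values, so the strategy is self-financing and V0 is arbitrage-free.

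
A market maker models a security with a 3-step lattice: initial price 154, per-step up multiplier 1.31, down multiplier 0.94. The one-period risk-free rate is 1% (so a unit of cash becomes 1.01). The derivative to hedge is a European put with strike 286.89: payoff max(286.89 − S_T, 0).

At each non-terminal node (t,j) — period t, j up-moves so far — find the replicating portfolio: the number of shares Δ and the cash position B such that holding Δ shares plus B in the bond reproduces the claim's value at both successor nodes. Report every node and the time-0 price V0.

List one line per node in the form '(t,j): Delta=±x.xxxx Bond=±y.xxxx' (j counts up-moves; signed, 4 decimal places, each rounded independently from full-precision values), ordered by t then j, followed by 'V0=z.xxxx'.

(0,0): Delta=-0.9635 Bond=273.2175
(1,0): Delta=-1.0000 Bond=281.2371
(1,1): Delta=-0.8511 Bond=253.2891
(2,0): Delta=-1.0000 Bond=284.0495
(2,1): Delta=-1.0000 Bond=284.0495
(2,2): Delta=-0.3934 Bond=134.8468
V0=124.8425

No-arbitrage ⇒ martingale measure with p* = (R−d)/(u−d) = 0.1892.
At expiry t=3: V(3,0)=158.9801, V(3,1)=108.6325, V(3,2)=38.4674, V(3,3)=0.0000
(2,0): S=136.0744. Δ = (V_up−V_dn)/(S_up−S_dn) = (108.6325−158.9801)/(178.2575−127.9099) = -1.0000. V = [p*·108.6325 + (1−p*)·158.9801]/1.01 = 147.9751. B = V − Δ·S = 284.0495.
(2,1): S=189.6356. Δ = (V_up−V_dn)/(S_up−S_dn) = (38.4674−108.6325)/(248.4226−178.2575) = -1.0000. V = [p*·38.4674 + (1−p*)·108.6325]/1.01 = 94.4139. B = V − Δ·S = 284.0495.
(2,2): S=264.2794. Δ = (V_up−V_dn)/(S_up−S_dn) = (0.0000−38.4674)/(346.2060−248.4226) = -0.3934. V = [p*·0.0000 + (1−p*)·38.4674]/1.01 = 30.8809. B = V − Δ·S = 134.8468.
(1,0): S=144.7600. Δ = (V_up−V_dn)/(S_up−S_dn) = (94.4139−147.9751)/(189.6356−136.0744) = -1.0000. V = [p*·94.4139 + (1−p*)·147.9751]/1.01 = 136.4771. B = V − Δ·S = 281.2371.
(1,1): S=201.7400. Δ = (V_up−V_dn)/(S_up−S_dn) = (30.8809−94.4139)/(264.2794−189.6356) = -0.8511. V = [p*·30.8809 + (1−p*)·94.4139]/1.01 = 81.5784. B = V − Δ·S = 253.2891.
(0,0): S=154.0000. Δ = (V_up−V_dn)/(S_up−S_dn) = (81.5784−136.4771)/(201.7400−144.7600) = -0.9635. V = [p*·81.5784 + (1−p*)·136.4771]/1.01 = 124.8425. B = V − Δ·S = 273.2175.
Check: Δ(0,0)·S0 + B(0,0) = 124.8425 = V0.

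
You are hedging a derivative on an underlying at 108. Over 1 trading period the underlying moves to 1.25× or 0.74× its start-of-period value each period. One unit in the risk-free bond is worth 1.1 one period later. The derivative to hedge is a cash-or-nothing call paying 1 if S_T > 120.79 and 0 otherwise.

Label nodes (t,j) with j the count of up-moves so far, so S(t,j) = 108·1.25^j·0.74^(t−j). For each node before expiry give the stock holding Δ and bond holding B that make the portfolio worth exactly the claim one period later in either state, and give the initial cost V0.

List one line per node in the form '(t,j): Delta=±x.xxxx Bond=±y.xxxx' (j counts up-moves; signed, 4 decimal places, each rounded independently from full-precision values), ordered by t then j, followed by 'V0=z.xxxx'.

No-arbitrage ⇒ martingale measure with p* = (R−d)/(u−d) = 0.7059.
Terminal payoffs: V(1,0)=0.0000, V(1,1)=1.0000
(0,0): S=108.0000. Δ = (V_up−V_dn)/(S_up−S_dn) = (1.0000−0.0000)/(135.0000−79.9200) = 0.0182. V = [p*·1.0000 + (1−p*)·0.0000]/1.1 = 0.6417. B = V − Δ·S = -1.3191.
The time-0 hedge costs 0.6417, which is the no-arbitrage price.

(0,0): Delta=0.0182 Bond=-1.3191
V0=0.6417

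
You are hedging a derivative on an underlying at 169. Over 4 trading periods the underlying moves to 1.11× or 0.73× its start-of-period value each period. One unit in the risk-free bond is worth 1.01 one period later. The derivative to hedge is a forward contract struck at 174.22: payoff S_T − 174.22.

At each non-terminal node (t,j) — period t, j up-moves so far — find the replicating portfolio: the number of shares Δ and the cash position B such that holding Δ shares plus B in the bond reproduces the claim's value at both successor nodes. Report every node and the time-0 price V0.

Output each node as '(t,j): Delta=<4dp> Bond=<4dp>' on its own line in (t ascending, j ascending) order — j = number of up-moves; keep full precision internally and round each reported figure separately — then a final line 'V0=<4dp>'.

No-arbitrage ⇒ martingale measure with p* = (R−d)/(u−d) = 0.7368.
At expiry t=4: V(4,0)=-126.2270, V(4,1)=-101.2443, V(4,2)=-63.2570, V(4,3)=-5.4954, V(4,4)=82.3339
Node (3,0) S=65.7439: V=(p*·-101.2443+(1−p*)·-126.2270)/1.01=-106.7512; Δ=(-101.2443−-126.2270)/(72.9757−47.9930)=1.0000; B=V−Δ·S=-172.4950
Node (3,1) S=99.9667: V=(p*·-63.2570+(1−p*)·-101.2443)/1.01=-72.5283; Δ=(-63.2570−-101.2443)/(110.9630−72.9757)=1.0000; B=V−Δ·S=-172.4950
Node (3,2) S=152.0042: V=(p*·-5.4954+(1−p*)·-63.2570)/1.01=-20.4909; Δ=(-5.4954−-63.2570)/(168.7246−110.9630)=1.0000; B=V−Δ·S=-172.4950
Node (3,3) S=231.1296: V=(p*·82.3339+(1−p*)·-5.4954)/1.01=58.6346; Δ=(82.3339−-5.4954)/(256.5539−168.7246)=1.0000; B=V−Δ·S=-172.4950
Node (2,0) S=90.0601: V=(p*·-72.5283+(1−p*)·-106.7512)/1.01=-80.7271; Δ=(-72.5283−-106.7512)/(99.9667−65.7439)=1.0000; B=V−Δ·S=-170.7872
Node (2,1) S=136.9407: V=(p*·-20.4909+(1−p*)·-72.5283)/1.01=-33.8465; Δ=(-20.4909−-72.5283)/(152.0042−99.9667)=1.0000; B=V−Δ·S=-170.7872
Node (2,2) S=208.2249: V=(p*·58.6346+(1−p*)·-20.4909)/1.01=37.4377; Δ=(58.6346−-20.4909)/(231.1296−152.0042)=1.0000; B=V−Δ·S=-170.7872
Node (1,0) S=123.3700: V=(p*·-33.8465+(1−p*)·-80.7271)/1.01=-45.7262; Δ=(-33.8465−-80.7271)/(136.9407−90.0601)=1.0000; B=V−Δ·S=-169.0962
Node (1,1) S=187.5900: V=(p*·37.4377+(1−p*)·-33.8465)/1.01=18.4938; Δ=(37.4377−-33.8465)/(208.2249−136.9407)=1.0000; B=V−Δ·S=-169.0962
Node (0,0) S=169.0000: V=(p*·18.4938+(1−p*)·-45.7262)/1.01=1.5780; Δ=(18.4938−-45.7262)/(187.5900−123.3700)=1.0000; B=V−Δ·S=-167.4220
Root portfolio cost Δ·169+B reproduces V0=1.5780.

(0,0): Delta=1.0000 Bond=-167.4220
(1,0): Delta=1.0000 Bond=-169.0962
(1,1): Delta=1.0000 Bond=-169.0962
(2,0): Delta=1.0000 Bond=-170.7872
(2,1): Delta=1.0000 Bond=-170.7872
(2,2): Delta=1.0000 Bond=-170.7872
(3,0): Delta=1.0000 Bond=-172.4950
(3,1): Delta=1.0000 Bond=-172.4950
(3,2): Delta=1.0000 Bond=-172.4950
(3,3): Delta=1.0000 Bond=-172.4950
V0=1.5780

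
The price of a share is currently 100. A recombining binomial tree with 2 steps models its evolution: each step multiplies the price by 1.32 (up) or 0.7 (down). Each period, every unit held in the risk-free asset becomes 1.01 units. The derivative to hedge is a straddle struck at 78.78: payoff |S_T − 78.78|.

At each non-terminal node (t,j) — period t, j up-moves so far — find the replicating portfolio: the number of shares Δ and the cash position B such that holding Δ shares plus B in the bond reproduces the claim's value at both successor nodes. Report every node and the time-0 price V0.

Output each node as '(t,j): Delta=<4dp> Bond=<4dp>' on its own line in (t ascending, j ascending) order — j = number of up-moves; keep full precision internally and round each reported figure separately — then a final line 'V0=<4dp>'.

(0,0): Delta=0.5244 Bond=-15.0744
(1,0): Delta=-0.3724 Bond=47.5497
(1,1): Delta=1.0000 Bond=-78.0000
V0=37.3689

Risk-neutral probability p* = (R−d)/(u−d) = (1.01−0.7)/(1.32−0.7) = 0.5000.
At expiry t=2: V(2,0)=29.7800, V(2,1)=13.6200, V(2,2)=95.4600
  t=1,j=0: stock 70.0000 → up 92.4000 (V=13.6200), down 49.0000 (V=29.7800). Price 21.4851; hedge Δ=-0.3724, bond B=47.5497.
  t=1,j=1: stock 132.0000 → up 174.2400 (V=95.4600), down 92.4000 (V=13.6200). Price 54.0000; hedge Δ=1.0000, bond B=-78.0000.
  t=0,j=0: stock 100.0000 → up 132.0000 (V=54.0000), down 70.0000 (V=21.4851). Price 37.3689; hedge Δ=0.5244, bond B=-15.0744.
Check: Δ(0,0)·S0 + B(0,0) = 37.3689 = V0.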